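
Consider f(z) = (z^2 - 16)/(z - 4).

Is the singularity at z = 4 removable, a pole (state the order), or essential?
removable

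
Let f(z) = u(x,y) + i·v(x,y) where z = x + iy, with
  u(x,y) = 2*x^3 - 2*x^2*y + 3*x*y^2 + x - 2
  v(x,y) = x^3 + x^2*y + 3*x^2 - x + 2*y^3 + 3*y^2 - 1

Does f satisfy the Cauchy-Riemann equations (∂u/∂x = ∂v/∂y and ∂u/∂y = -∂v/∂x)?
∂u/∂x = 6*x^2 - 4*x*y + 3*y^2 + 1
∂v/∂y = x^2 + 6*y^2 + 6*y
∂u/∂y = -2*x^2 + 6*x*y
∂v/∂x = 3*x^2 + 2*x*y + 6*x - 1
∂u/∂x ≠ ∂v/∂y and ∂u/∂y ≠ -∂v/∂x; the Cauchy-Riemann equations are not satisfied, so f is not analytic.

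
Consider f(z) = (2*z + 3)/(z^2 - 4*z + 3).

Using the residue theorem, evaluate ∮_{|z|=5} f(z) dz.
By the residue theorem, ∮_C f(z) dz = 2πi · (sum of the residues of f at the poles inside |z| = 5).

The denominator factors as (z - 1)*(z - 3), so the singularities of f are simple poles at z = 1, z = 3.
  |1|² = 1 < 25 = 5², so this pole is inside the contour.
  |3|² = 9 < 25 = 5², so this pole is inside the contour.

With P(z) = 2*z + 3 and Q(z) = z^2 - 4*z + 3, each pole is simple, so Res(f, z₀) = P(z₀)/Q'(z₀) with Q'(z) = 2*z - 4.
  Res(f, 1) = P(1)/Q'(1) = (5)/(-2) = -5/2
  Res(f, 3) = P(3)/Q'(3) = (9)/(2) = 9/2

Sum of residues inside C: 2
∮_C f(z) dz = 2πi · (2) = 4*I*pi

Final answer: 4*I*pi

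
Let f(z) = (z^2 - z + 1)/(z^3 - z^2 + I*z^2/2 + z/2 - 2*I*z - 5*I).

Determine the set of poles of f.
{-1 + I/2, -2*I, 2 + I}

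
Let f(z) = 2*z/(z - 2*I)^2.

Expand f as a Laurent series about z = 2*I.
Put w = z - (2*I), i.e. z = w + 2*I. The denominator is w^2, so it suffices to rewrite the numerator in powers of w.

P(z) = 2*z
P(w + 2*I) = 4*I + 2*w

Dividing each term by w^2:
  f = 4*I/w^2 + 2/w

Substituting back w = z - 2*I:
  f(z) = 4*I/(z - 2*I)^2 + 2/(z - 2*I)

The series is finite because the numerator is a polynomial; the negative powers form the principal part, and the coefficient of 1/(z - 2*I) gives Res(f, 2*I) = 2.

Final answer: 4*I/(z - 2*I)^2 + 2/(z - 2*I)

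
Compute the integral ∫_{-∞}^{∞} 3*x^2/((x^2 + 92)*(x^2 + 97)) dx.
Let f(z) = 3*z^2/((z^2 + 92)*(z^2 + 97)). The denominator has no real zeros and deg Q - deg P = 2 ≥ 2, so the integral of f over the upper semicircle |z| = R tends to 0 as R → ∞. Closing the contour in the upper half-plane,
  ∫_{-∞}^{∞} f(x) dx = 2πi · Σ Res(f, z_k)  over the poles with Im z_k > 0.

Zeros of the denominator: z^2 + 92 = 0 gives z = ±2*sqrt(23)*I; z^2 + 97 = 0 gives z = ±sqrt(97)*I.
Upper half-plane: z = 2*sqrt(23)*I, z = sqrt(97)*I (simple).

Each pole is a simple zero of Q(z) = z^4 + 189*z^2 + 8924, so Res(f, z₀) = P(z₀)/Q'(z₀) with P(z) = 3*z^2, Q'(z) = 4*z^3 + 378*z:
  Res(f, 2*sqrt(23)*I) = (-276)/(20*sqrt(23)*I) = 3*sqrt(23)*I/5
  Res(f, sqrt(97)*I) = (-291)/(-10*sqrt(97)*I) = -3*sqrt(97)*I/10

Sum of residues: 3*I*(-sqrt(97) + 2*sqrt(23))/10
∫_{-∞}^{∞} f(x) dx = 2πi · (3*I*(-sqrt(97) + 2*sqrt(23))/10) = 3*pi*(-2*sqrt(23) + sqrt(97))/5

Final answer: 3*pi*(-2*sqrt(23) + sqrt(97))/5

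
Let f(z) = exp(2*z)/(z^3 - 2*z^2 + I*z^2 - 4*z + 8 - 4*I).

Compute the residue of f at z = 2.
-I*exp(4)/4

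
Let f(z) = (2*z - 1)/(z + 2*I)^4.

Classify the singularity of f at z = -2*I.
Write f(z) = g(z)/(z + 2*I)^4 with g(z) = 2*z - 1.
g is entire and g(-2*I) = -1 - 4*I ≠ 0, so no factor of (z + 2*I) cancels: the Laurent expansion of f about z = -2*I starts at the power -4, i.e. lim_{z→z₀} (z - z₀)^4 f(z) = -1 - 4*I is finite and nonzero.
So z = -2*I is a pole of order 4.

Final answer: pole of order 4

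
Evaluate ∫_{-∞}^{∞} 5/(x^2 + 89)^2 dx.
Let f(z) = 5/(z^2 + 89)^2. The denominator has no real zeros and deg Q - deg P = 4 ≥ 2, so the integral of f over the upper semicircle |z| = R tends to 0 as R → ∞. Closing the contour in the upper half-plane,
  ∫_{-∞}^{∞} f(x) dx = 2πi · Σ Res(f, z_k)  over the poles with Im z_k > 0.

Zeros of the denominator: z^2 + 89 = 0 gives z = ±sqrt(89)*I.
Upper half-plane: z = sqrt(89)*I (a pole of order 2).

Write f(z) = g(z)/(z - sqrt(89)*I)^2 with g(z) = 5/(z + sqrt(89)*I)^2. For a double pole, Res(f, z₀) = g'(z₀):
  g'(z) = -10/(z + sqrt(89)*I)^3
  Res(f, sqrt(89)*I) = g'(sqrt(89)*I) = -5*sqrt(89)*I/31684

∫_{-∞}^{∞} f(x) dx = 2πi · (-5*sqrt(89)*I/31684) = 5*sqrt(89)*pi/15842

Final answer: 5*sqrt(89)*pi/15842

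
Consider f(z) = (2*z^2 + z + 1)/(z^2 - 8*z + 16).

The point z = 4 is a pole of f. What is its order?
Factor the denominator:
  z^2 - 8*z + 16 = (z - 4)^2

The numerator P(z) = 2*z^2 + z + 1 has P(4) = 37 ≠ 0, so no factor of (z - 4) cancels.
Near z = 4 we can therefore write f(z) = g(z)/(z - 4)^2 with g analytic at 4 and g(4) ≠ 0 (g is just the numerator).

Hence z = 4 is a pole of order 2.

Final answer: 2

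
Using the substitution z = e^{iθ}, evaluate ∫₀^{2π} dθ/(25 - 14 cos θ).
Call the integral J. The integrand is 2π-periodic and we integrate over a full period, so shifting θ does not change the value (θ → θ + π flips the sign of the trig term). Hence
  J = ∫₀^{2π} dθ/(25 + 14 cos θ).
Put z = e^{iθ}: then cos θ = (z + 1/z)/2, dθ = dz/(iz), and z runs once counterclockwise around |z| = 1:
  J = ∮_{|z|=1} 1/(25 + 14*(z + 1/z)/2) · dz/(iz) = (2/i) ∮_{|z|=1} dz/(14*z^2 + 50*z + 14).
The roots of 14*z^2 + 50*z + 14 are z = (-25 ± sqrt(25^2 - 14^2))/14, with sqrt(429) = sqrt(429); their product is 1, so only z₊ = -25/14 + sqrt(429)/14 lies inside the unit circle (z₋ = -25/14 - sqrt(429)/14 lies outside).
z₊ is a simple zero of q(z) = 14*z^2 + 50*z + 14, so Res(1/q, z₊) = 1/q'(z₊) with q'(z) = 28*z + 50; and q'(z₊) = 14*(z₊ - z₋) = 2*sqrt(429).
Therefore J = (2/i) · 2πi · 1/(2*sqrt(429)) = 2*pi/(sqrt(429)) = 2*sqrt(429)*pi/429

Final answer: 2*sqrt(429)*pi/429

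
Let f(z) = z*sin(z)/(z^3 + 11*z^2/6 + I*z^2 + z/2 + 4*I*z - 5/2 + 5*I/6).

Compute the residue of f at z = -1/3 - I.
Write f(z) = P(z)/Q(z) with P(z) = z*sin(z) and Q(z) = z^3 + 11*z^2/6 + I*z^2 + z/2 + 4*I*z - 5/2 + 5*I/6.
The denominator factors as Q(z) = (z - 1/2 + I)*(z + 2 - I)*(z + 1/3 + I), so z = -1/3 - I is a simple zero of Q and P is analytic there; z = -1/3 - I is therefore a simple pole and
  Res(f, z₀) = P(z₀)/Q'(z₀).

Q'(z) = 3*z^2 + 11*z/3 + 2*I*z + 1/2 + 4*I, so Q'(-1/3 - I) = -25/18 + 5*I/3.
P(-1/3 - I) = (1/3 + I)*sin(1/3 + I).

Res(f, -1/3 - I) = ((1/3 + I)*sin(1/3 + I))/(-25/18 + 5*I/3) = (78/305 - 126*I/305)*sin(1/3 + I)

Final answer: (78/305 - 126*I/305)*sin(1/3 + I)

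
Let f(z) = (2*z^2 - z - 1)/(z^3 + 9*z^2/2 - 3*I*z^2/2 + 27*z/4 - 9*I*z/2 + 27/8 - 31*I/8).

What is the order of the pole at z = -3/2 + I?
2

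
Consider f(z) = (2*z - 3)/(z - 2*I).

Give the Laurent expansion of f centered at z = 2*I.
Put w = z - (2*I), i.e. z = w + 2*I. The denominator is w, so it suffices to rewrite the numerator in powers of w.

P(z) = 2*z - 3
P(w + 2*I) = -3 + 4*I + 2*w

Dividing each term by w:
  f = (-3 + 4*I)/w + 2

Substituting back w = z - 2*I:
  f(z) = (-3 + 4*I)/(z - 2*I) + 2

The series is finite because the numerator is a polynomial; the negative powers form the principal part, and the coefficient of 1/(z - 2*I) gives Res(f, 2*I) = -3 + 4*I.

Final answer: (-3 + 4*I)/(z - 2*I) + 2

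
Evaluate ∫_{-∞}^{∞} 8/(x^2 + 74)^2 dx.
Let f(z) = 8/(z^2 + 74)^2. The denominator has no real zeros and deg Q - deg P = 4 ≥ 2, so the integral of f over the upper semicircle |z| = R tends to 0 as R → ∞. Closing the contour in the upper half-plane,
  ∫_{-∞}^{∞} f(x) dx = 2πi · Σ Res(f, z_k)  over the poles with Im z_k > 0.

Zeros of the denominator: z^2 + 74 = 0 gives z = ±sqrt(74)*I.
Upper half-plane: z = sqrt(74)*I (a pole of order 2).

Write f(z) = g(z)/(z - sqrt(74)*I)^2 with g(z) = 8/(z + sqrt(74)*I)^2. For a double pole, Res(f, z₀) = g'(z₀):
  g'(z) = -16/(z + sqrt(74)*I)^3
  Res(f, sqrt(74)*I) = g'(sqrt(74)*I) = -sqrt(74)*I/2738

∫_{-∞}^{∞} f(x) dx = 2πi · (-sqrt(74)*I/2738) = sqrt(74)*pi/1369

Final answer: sqrt(74)*pi/1369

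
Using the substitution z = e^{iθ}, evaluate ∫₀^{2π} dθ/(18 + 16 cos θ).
Let J = ∫₀^{2π} dθ/(18 + 16 cos θ).
Put z = e^{iθ}: then cos θ = (z + 1/z)/2, dθ = dz/(iz), and z runs once counterclockwise around |z| = 1:
  J = ∮_{|z|=1} 1/(18 + 16*(z + 1/z)/2) · dz/(iz) = (2/i) ∮_{|z|=1} dz/(16*z^2 + 36*z + 16).
The roots of 16*z^2 + 36*z + 16 are z = (-18 ± sqrt(18^2 - 16^2))/16, with sqrt(68) = 2*sqrt(17); their product is 1, so only z₊ = -9/8 + sqrt(17)/8 lies inside the unit circle (z₋ = -9/8 - sqrt(17)/8 lies outside).
z₊ is a simple zero of q(z) = 16*z^2 + 36*z + 16, so Res(1/q, z₊) = 1/q'(z₊) with q'(z) = 32*z + 36; and q'(z₊) = 16*(z₊ - z₋) = 4*sqrt(17).
Therefore J = (2/i) · 2πi · 1/(4*sqrt(17)) = 2*pi/(2*sqrt(17)) = sqrt(17)*pi/17

Final answer: sqrt(17)*pi/17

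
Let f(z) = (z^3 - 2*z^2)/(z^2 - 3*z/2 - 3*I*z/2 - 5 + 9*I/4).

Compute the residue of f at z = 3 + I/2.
Write f(z) = P(z)/Q(z) with P(z) = z^3 - 2*z^2 and Q(z) = z^2 - 3*z/2 - 3*I*z/2 - 5 + 9*I/4.
The denominator factors as Q(z) = (z + 3/2 - I)*(z - 3 - I/2), so z = 3 + I/2 is a simple zero of Q and P is analytic there; z = 3 + I/2 is therefore a simple pole and
  Res(f, z₀) = P(z₀)/Q'(z₀).

Q'(z) = 2*z - 3/2 - 3*I/2, so Q'(3 + I/2) = 9/2 - I/2.
P(3 + I/2) = 29/4 + 59*I/8.

Res(f, 3 + I/2) = (29/4 + 59*I/8)/(9/2 - I/2) = 463/328 + 589*I/328

Final answer: 463/328 + 589*I/328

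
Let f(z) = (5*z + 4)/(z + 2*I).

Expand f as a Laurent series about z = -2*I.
(4 - 10*I)/(z + 2*I) + 5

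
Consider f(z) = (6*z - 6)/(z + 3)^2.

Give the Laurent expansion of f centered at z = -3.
-24/(z + 3)^2 + 6/(z + 3)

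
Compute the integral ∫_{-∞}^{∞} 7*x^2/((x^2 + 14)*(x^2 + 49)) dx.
Let f(z) = 7*z^2/((z^2 + 14)*(z^2 + 49)). The denominator has no real zeros and deg Q - deg P = 2 ≥ 2, so the integral of f over the upper semicircle |z| = R tends to 0 as R → ∞. Closing the contour in the upper half-plane,
  ∫_{-∞}^{∞} f(x) dx = 2πi · Σ Res(f, z_k)  over the poles with Im z_k > 0.

Zeros of the denominator: z^2 + 14 = 0 gives z = ±sqrt(14)*I; z^2 + 49 = 0 gives z = ±7*I.
Upper half-plane: z = 7*I, z = sqrt(14)*I (simple).

Each pole is a simple zero of Q(z) = z^4 + 63*z^2 + 686, so Res(f, z₀) = P(z₀)/Q'(z₀) with P(z) = 7*z^2, Q'(z) = 4*z^3 + 126*z:
  Res(f, 7*I) = (-343)/(-490*I) = -7*I/10
  Res(f, sqrt(14)*I) = (-98)/(70*sqrt(14)*I) = sqrt(14)*I/10

Sum of residues: I*(-7 + sqrt(14))/10
∫_{-∞}^{∞} f(x) dx = 2πi · (I*(-7 + sqrt(14))/10) = pi*(7 - sqrt(14))/5

Final answer: pi*(7 - sqrt(14))/5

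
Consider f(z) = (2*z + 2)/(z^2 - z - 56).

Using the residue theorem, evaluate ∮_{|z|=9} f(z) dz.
By the residue theorem, ∮_C f(z) dz = 2πi · (sum of the residues of f at the poles inside |z| = 9).

The denominator factors as (z - 8)*(z + 7), so the singularities of f are simple poles at z = 8, z = -7.
  |8|² = 64 < 81 = 9², so this pole is inside the contour.
  |-7|² = 49 < 81 = 9², so this pole is inside the contour.

With P(z) = 2*z + 2 and Q(z) = z^2 - z - 56, each pole is simple, so Res(f, z₀) = P(z₀)/Q'(z₀) with Q'(z) = 2*z - 1.
  Res(f, 8) = P(8)/Q'(8) = (18)/(15) = 6/5
  Res(f, -7) = P(-7)/Q'(-7) = (-12)/(-15) = 4/5

Sum of residues inside C: 2
∮_C f(z) dz = 2πi · (2) = 4*I*pi

Final answer: 4*I*pi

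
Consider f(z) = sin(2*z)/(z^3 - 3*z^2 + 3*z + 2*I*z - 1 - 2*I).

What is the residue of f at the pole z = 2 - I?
I*sin(4 - 2*I)/4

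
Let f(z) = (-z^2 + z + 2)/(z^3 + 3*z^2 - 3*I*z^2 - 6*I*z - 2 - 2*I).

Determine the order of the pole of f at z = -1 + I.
3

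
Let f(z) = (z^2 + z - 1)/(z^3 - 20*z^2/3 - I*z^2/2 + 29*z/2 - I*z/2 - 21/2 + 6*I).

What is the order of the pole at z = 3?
Factor the denominator:
  z^3 - 20*z^2/3 - I*z^2/2 + 29*z/2 - I*z/2 - 21/2 + 6*I = (z - 3)*(z - 2/3 + I)*(z - 3 - 3*I/2)

The numerator P(z) = z^2 + z - 1 has P(3) = 11 ≠ 0, so no factor of (z - 3) cancels.
Near z = 3 we can therefore write f(z) = g(z)/(z - 3) with g analytic at 3 and g(3) ≠ 0 (g is the numerator divided by the remaining denominator factors).

Hence z = 3 is a pole of order 1.

Final answer: 1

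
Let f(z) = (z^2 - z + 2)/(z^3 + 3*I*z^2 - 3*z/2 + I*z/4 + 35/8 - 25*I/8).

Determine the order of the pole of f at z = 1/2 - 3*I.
Factor the denominator:
  z^3 + 3*I*z^2 - 3*z/2 + I*z/4 + 35/8 - 25*I/8 = (z - 1/2 + 3*I)*(z - 1 - I/2)*(z + 3/2 + I/2)

The numerator P(z) = z^2 - z + 2 has P(1/2 - 3*I) = -29/4 ≠ 0, so no factor of (z - 1/2 + 3*I) cancels.
Near z = 1/2 - 3*I we can therefore write f(z) = g(z)/(z - 1/2 + 3*I) with g analytic at 1/2 - 3*I and g(1/2 - 3*I) ≠ 0 (g is the numerator divided by the remaining denominator factors).

Hence z = 1/2 - 3*I is a pole of order 1.

Final answer: 1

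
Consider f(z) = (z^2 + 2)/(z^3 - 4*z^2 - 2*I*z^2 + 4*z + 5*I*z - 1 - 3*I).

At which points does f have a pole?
{1, 1 + I, 2 + I}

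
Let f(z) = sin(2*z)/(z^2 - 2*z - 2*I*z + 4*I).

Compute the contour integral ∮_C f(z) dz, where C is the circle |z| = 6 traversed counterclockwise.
By the residue theorem, ∮_C f(z) dz = 2πi · (sum of the residues of f at the poles inside |z| = 6).

The denominator factors as (z - 2)*(z - 2*I), so the singularities of f are simple poles at z = 2, z = 2*I.
  |2|² = 4 < 36 = 6², so this pole is inside the contour.
  |2*I|² = 4 < 36 = 6², so this pole is inside the contour.

With P(z) = sin(2*z) and Q(z) = z^2 - 2*z - 2*I*z + 4*I, each pole is simple, so Res(f, z₀) = P(z₀)/Q'(z₀) with Q'(z) = 2*z - 2 - 2*I.
  Res(f, 2) = P(2)/Q'(2) = (sin(4))/(2 - 2*I) = (1/4 + I/4)*sin(4)
  Res(f, 2*I) = P(2*I)/Q'(2*I) = (I*sinh(4))/(-2 + 2*I) = (1/4 - I/4)*sinh(4)

Sum of residues inside C: (1/4 - I/4)*sinh(4) + (1/4 + I/4)*sin(4)
∮_C f(z) dz = 2πi · ((1/4 - I/4)*sinh(4) + (1/4 + I/4)*sin(4)) = pi*(-1/2 + I/2)*sin(4) + pi*(1/2 + I/2)*sinh(4)

Final answer: pi*(-1/2 + I/2)*sin(4) + pi*(1/2 + I/2)*sinh(4)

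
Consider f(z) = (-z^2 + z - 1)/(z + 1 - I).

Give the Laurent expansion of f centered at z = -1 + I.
Put w = z - (-1 + I), i.e. z = w - 1 + I. The denominator is w, so it suffices to rewrite the numerator in powers of w.

P(z) = -z^2 + z - 1
P(w - 1 + I) = -2 + 3*I + (3 - 2*I)*w - w^2

Dividing each term by w:
  f = (-2 + 3*I)/w + 3 - 2*I - w

Substituting back w = z + 1 - I:
  f(z) = (-2 + 3*I)/(z + 1 - I) + 3 - 2*I - (z + 1 - I)

The series is finite because the numerator is a polynomial; the negative powers form the principal part, and the coefficient of 1/(z + 1 - I) gives Res(f, -1 + I) = -2 + 3*I.

Final answer: (-2 + 3*I)/(z + 1 - I) + 3 - 2*I - (z + 1 - I)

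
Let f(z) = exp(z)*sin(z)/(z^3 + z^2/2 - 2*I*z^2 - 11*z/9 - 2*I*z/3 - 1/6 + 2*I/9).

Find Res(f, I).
Write f(z) = P(z)/Q(z) with P(z) = exp(z)*sin(z) and Q(z) = z^3 + z^2/2 - 2*I*z^2 - 11*z/9 - 2*I*z/3 - 1/6 + 2*I/9.
The denominator factors as Q(z) = (z + 1/2 - 2*I/3)*(z - I)*(z - I/3), so z = I is a simple zero of Q and P is analytic there; z = I is therefore a simple pole and
  Res(f, z₀) = P(z₀)/Q'(z₀).

Q'(z) = 3*z^2 + z - 4*I*z - 11/9 - 2*I/3, so Q'(I) = -2/9 + I/3.
P(I) = I*exp(I)*sinh(1).

Res(f, I) = (I*exp(I)*sinh(1))/(-2/9 + I/3) = (27/13 - 18*I/13)*exp(I)*sinh(1)

Final answer: (27/13 - 18*I/13)*exp(I)*sinh(1)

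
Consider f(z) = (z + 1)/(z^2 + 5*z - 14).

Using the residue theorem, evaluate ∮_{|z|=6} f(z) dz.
2*I*pi/3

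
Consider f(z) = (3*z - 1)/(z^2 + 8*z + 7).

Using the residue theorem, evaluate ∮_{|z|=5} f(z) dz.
By the residue theorem, ∮_C f(z) dz = 2πi · (sum of the residues of f at the poles inside |z| = 5).

The denominator factors as (z + 7)*(z + 1), so the singularities of f are simple poles at z = -7, z = -1.
  |-7|² = 49 > 25 = 5², so this pole is outside the contour.
  |-1|² = 1 < 25 = 5², so this pole is inside the contour.

With P(z) = 3*z - 1 and Q(z) = z^2 + 8*z + 7, each pole is simple, so Res(f, z₀) = P(z₀)/Q'(z₀) with Q'(z) = 2*z + 8.
  Res(f, -1) = P(-1)/Q'(-1) = (-4)/(6) = -2/3

∮_C f(z) dz = 2πi · (-2/3) = -4*I*pi/3

Final answer: -4*I*pi/3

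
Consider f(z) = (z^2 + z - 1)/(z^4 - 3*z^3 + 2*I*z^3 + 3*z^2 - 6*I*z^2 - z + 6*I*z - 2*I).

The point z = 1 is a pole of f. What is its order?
3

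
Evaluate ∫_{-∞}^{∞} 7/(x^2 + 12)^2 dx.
7*sqrt(3)*pi/144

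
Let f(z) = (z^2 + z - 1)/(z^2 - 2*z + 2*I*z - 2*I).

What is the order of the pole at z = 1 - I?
Factor the denominator:
  z^2 - 2*z + 2*I*z - 2*I = (z - 1 + I)^2

The numerator P(z) = z^2 + z - 1 has P(1 - I) = -3*I ≠ 0, so no factor of (z - 1 + I) cancels.
Near z = 1 - I we can therefore write f(z) = g(z)/(z - 1 + I)^2 with g analytic at 1 - I and g(1 - I) ≠ 0 (g is just the numerator).

Hence z = 1 - I is a pole of order 2.

Final answer: 2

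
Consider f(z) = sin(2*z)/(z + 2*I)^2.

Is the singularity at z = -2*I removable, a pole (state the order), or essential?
Write f(z) = g(z)/(z + 2*I)^2 with g(z) = sin(2*z).
g is entire and g(-2*I) = -I*sinh(4) ≠ 0, so no factor of (z + 2*I) cancels: the Laurent expansion of f about z = -2*I starts at the power -2, i.e. lim_{z→z₀} (z - z₀)^2 f(z) = -I*sinh(4) is finite and nonzero.
So z = -2*I is a pole of order 2.

Final answer: pole of order 2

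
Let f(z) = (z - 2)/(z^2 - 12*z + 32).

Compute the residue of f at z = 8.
3/2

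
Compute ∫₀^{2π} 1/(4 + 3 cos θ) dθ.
Let J = ∫₀^{2π} dθ/(4 + 3 cos θ).
Put z = e^{iθ}: then cos θ = (z + 1/z)/2, dθ = dz/(iz), and z runs once counterclockwise around |z| = 1:
  J = ∮_{|z|=1} 1/(4 + 3*(z + 1/z)/2) · dz/(iz) = (2/i) ∮_{|z|=1} dz/(3*z^2 + 8*z + 3).
The roots of 3*z^2 + 8*z + 3 are z = (-4 ± sqrt(4^2 - 3^2))/3, with sqrt(7) = sqrt(7); their product is 1, so only z₊ = -4/3 + sqrt(7)/3 lies inside the unit circle (z₋ = -4/3 - sqrt(7)/3 lies outside).
z₊ is a simple zero of q(z) = 3*z^2 + 8*z + 3, so Res(1/q, z₊) = 1/q'(z₊) with q'(z) = 6*z + 8; and q'(z₊) = 3*(z₊ - z₋) = 2*sqrt(7).
Therefore J = (2/i) · 2πi · 1/(2*sqrt(7)) = 2*pi/(sqrt(7)) = 2*sqrt(7)*pi/7

Final answer: 2*sqrt(7)*pi/7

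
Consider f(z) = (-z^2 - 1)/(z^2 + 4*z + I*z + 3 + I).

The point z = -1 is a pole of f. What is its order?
Factor the denominator:
  z^2 + 4*z + I*z + 3 + I = (z + 1)*(z + 3 + I)

The numerator P(z) = -z^2 - 1 has P(-1) = -2 ≠ 0, so no factor of (z + 1) cancels.
Near z = -1 we can therefore write f(z) = g(z)/(z + 1) with g analytic at -1 and g(-1) ≠ 0 (g is the numerator divided by the remaining denominator factors).

Hence z = -1 is a pole of order 1.

Final answer: 1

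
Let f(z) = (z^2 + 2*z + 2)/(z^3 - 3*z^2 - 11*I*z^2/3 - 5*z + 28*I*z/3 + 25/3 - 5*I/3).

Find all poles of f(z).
The singularities of f are the zeros of the denominator. Factoring,
  z^3 - 3*z^2 - 11*I*z^2/3 - 5*z + 28*I*z/3 + 25/3 - 5*I/3 = (z - 3 - I)*(z - 1 - 2*I/3)*(z + 1 - 2*I)
so the candidates are z = 3 + I, z = 1 + 2*I/3, z = -1 + 2*I.

Check the numerator P(z) = z^2 + 2*z + 2 at each one:
  P(3 + I) = 16 + 8*I ≠ 0, so z = 3 + I is a (simple) pole.
  P(1 + 2*I/3) = 41/9 + 8*I/3 ≠ 0, so z = 1 + 2*I/3 is a (simple) pole.
  P(-1 + 2*I) = -3 ≠ 0, so z = -1 + 2*I is a (simple) pole.

Poles of f: {-1 + 2*I, 1 + 2*I/3, 3 + I}

Final answer: {-1 + 2*I, 1 + 2*I/3, 3 + I}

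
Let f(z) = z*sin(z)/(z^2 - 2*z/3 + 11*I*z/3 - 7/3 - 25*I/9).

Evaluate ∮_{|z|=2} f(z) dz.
By the residue theorem, ∮_C f(z) dz = 2πi · (sum of the residues of f at the poles inside |z| = 2).

The denominator factors as (z + 1/3 + 3*I)*(z - 1 + 2*I/3), so the singularities of f are simple poles at z = -1/3 - 3*I, z = 1 - 2*I/3.
  |-1/3 - 3*I|² = 82/9 > 4 = 2², so this pole is outside the contour.
  |1 - 2*I/3|² = 13/9 < 4 = 2², so this pole is inside the contour.

With P(z) = z*sin(z) and Q(z) = z^2 - 2*z/3 + 11*I*z/3 - 7/3 - 25*I/9, each pole is simple, so Res(f, z₀) = P(z₀)/Q'(z₀) with Q'(z) = 2*z - 2/3 + 11*I/3.
  Res(f, 1 - 2*I/3) = P(1 - 2*I/3)/Q'(1 - 2*I/3) = ((1 - 2*I/3)*sin(1 - 2*I/3))/(4/3 + 7*I/3) = (-2/65 - 29*I/65)*sin(1 - 2*I/3)

∮_C f(z) dz = 2πi · ((-2/65 - 29*I/65)*sin(1 - 2*I/3)) = pi*(58/65 - 4*I/65)*sin(1 - 2*I/3)

Final answer: pi*(58/65 - 4*I/65)*sin(1 - 2*I/3)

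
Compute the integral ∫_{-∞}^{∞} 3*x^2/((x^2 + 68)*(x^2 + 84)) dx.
Let f(z) = 3*z^2/((z^2 + 68)*(z^2 + 84)). The denominator has no real zeros and deg Q - deg P = 2 ≥ 2, so the integral of f over the upper semicircle |z| = R tends to 0 as R → ∞. Closing the contour in the upper half-plane,
  ∫_{-∞}^{∞} f(x) dx = 2πi · Σ Res(f, z_k)  over the poles with Im z_k > 0.

Zeros of the denominator: z^2 + 84 = 0 gives z = ±2*sqrt(21)*I; z^2 + 68 = 0 gives z = ±2*sqrt(17)*I.
Upper half-plane: z = 2*sqrt(17)*I, z = 2*sqrt(21)*I (simple).

Each pole is a simple zero of Q(z) = z^4 + 152*z^2 + 5712, so Res(f, z₀) = P(z₀)/Q'(z₀) with P(z) = 3*z^2, Q'(z) = 4*z^3 + 304*z:
  Res(f, 2*sqrt(17)*I) = (-204)/(64*sqrt(17)*I) = 3*sqrt(17)*I/16
  Res(f, 2*sqrt(21)*I) = (-252)/(-64*sqrt(21)*I) = -3*sqrt(21)*I/16

Sum of residues: 3*I*(-sqrt(21) + sqrt(17))/16
∫_{-∞}^{∞} f(x) dx = 2πi · (3*I*(-sqrt(21) + sqrt(17))/16) = 3*pi*(-sqrt(17) + sqrt(21))/8

Final answer: 3*pi*(-sqrt(17) + sqrt(21))/8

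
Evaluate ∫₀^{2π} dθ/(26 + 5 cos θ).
Let J = ∫₀^{2π} dθ/(26 + 5 cos θ).
Put z = e^{iθ}: then cos θ = (z + 1/z)/2, dθ = dz/(iz), and z runs once counterclockwise around |z| = 1:
  J = ∮_{|z|=1} 1/(26 + 5*(z + 1/z)/2) · dz/(iz) = (2/i) ∮_{|z|=1} dz/(5*z^2 + 52*z + 5).
The roots of 5*z^2 + 52*z + 5 are z = (-26 ± sqrt(26^2 - 5^2))/5, with sqrt(651) = sqrt(651); their product is 1, so only z₊ = -26/5 + sqrt(651)/5 lies inside the unit circle (z₋ = -26/5 - sqrt(651)/5 lies outside).
z₊ is a simple zero of q(z) = 5*z^2 + 52*z + 5, so Res(1/q, z₊) = 1/q'(z₊) with q'(z) = 10*z + 52; and q'(z₊) = 5*(z₊ - z₋) = 2*sqrt(651).
Therefore J = (2/i) · 2πi · 1/(2*sqrt(651)) = 2*pi/(sqrt(651)) = 2*sqrt(651)*pi/651

Final answer: 2*sqrt(651)*pi/651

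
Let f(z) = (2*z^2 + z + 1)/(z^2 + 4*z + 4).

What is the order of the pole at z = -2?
Factor the denominator:
  z^2 + 4*z + 4 = (z + 2)^2

The numerator P(z) = 2*z^2 + z + 1 has P(-2) = 7 ≠ 0, so no factor of (z + 2) cancels.
Near z = -2 we can therefore write f(z) = g(z)/(z + 2)^2 with g analytic at -2 and g(-2) ≠ 0 (g is just the numerator).

Hence z = -2 is a pole of order 2.

Final answer: 2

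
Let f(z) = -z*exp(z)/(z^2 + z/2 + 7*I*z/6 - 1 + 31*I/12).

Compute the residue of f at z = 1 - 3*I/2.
(-189/346 + 69*I/346)*exp(1 - 3*I/2)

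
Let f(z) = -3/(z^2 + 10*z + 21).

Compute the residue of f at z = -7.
3/4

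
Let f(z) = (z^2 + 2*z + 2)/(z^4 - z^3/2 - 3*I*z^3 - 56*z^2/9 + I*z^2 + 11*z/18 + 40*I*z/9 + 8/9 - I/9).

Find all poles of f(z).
The singularities of f are the zeros of the denominator. Factoring,
  z^4 - z^3/2 - 3*I*z^3 - 56*z^2/9 + I*z^2 + 11*z/18 + 40*I*z/9 + 8/9 - I/9 = (z - I/3)*(z + 3/2 - I)*(z - 2*I/3)*(z - 2 - I)
so the candidates are z = I/3, z = -3/2 + I, z = 2*I/3, z = 2 + I.

Check the numerator P(z) = z^2 + 2*z + 2 at each one:
  P(I/3) = 17/9 + 2*I/3 ≠ 0, so z = I/3 is a (simple) pole.
  P(-3/2 + I) = 1/4 - I ≠ 0, so z = -3/2 + I is a (simple) pole.
  P(2*I/3) = 14/9 + 4*I/3 ≠ 0, so z = 2*I/3 is a (simple) pole.
  P(2 + I) = 9 + 6*I ≠ 0, so z = 2 + I is a (simple) pole.

Poles of f: {-3/2 + I, I/3, 2*I/3, 2 + I}

Final answer: {-3/2 + I, I/3, 2*I/3, 2 + I}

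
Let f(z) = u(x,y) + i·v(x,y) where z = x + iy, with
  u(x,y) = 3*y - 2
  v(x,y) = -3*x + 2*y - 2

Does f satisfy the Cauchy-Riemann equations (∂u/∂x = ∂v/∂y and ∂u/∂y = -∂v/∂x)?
∂u/∂x = 0
∂v/∂y = 2
∂u/∂y = 3
∂v/∂x = -3
∂u/∂x ≠ ∂v/∂y; the Cauchy-Riemann equations are not satisfied, so f is not analytic.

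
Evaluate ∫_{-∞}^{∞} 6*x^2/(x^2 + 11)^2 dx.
3*sqrt(11)*pi/11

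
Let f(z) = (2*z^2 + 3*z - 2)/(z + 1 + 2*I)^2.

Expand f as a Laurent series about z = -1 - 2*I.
Put w = z - (-1 - 2*I), i.e. z = w - 1 - 2*I. The denominator is w^2, so it suffices to rewrite the numerator in powers of w.

P(z) = 2*z^2 + 3*z - 2
P(w - 1 - 2*I) = -11 + 2*I + (-1 - 8*I)*w + 2*w^2

Dividing each term by w^2:
  f = (-11 + 2*I)/w^2 + (-1 - 8*I)/w + 2

Substituting back w = z + 1 + 2*I:
  f(z) = (-11 + 2*I)/(z + 1 + 2*I)^2 + (-1 - 8*I)/(z + 1 + 2*I) + 2

The series is finite because the numerator is a polynomial; the negative powers form the principal part, and the coefficient of 1/(z + 1 + 2*I) gives Res(f, -1 - 2*I) = -1 - 8*I.

Final answer: (-11 + 2*I)/(z + 1 + 2*I)^2 + (-1 - 8*I)/(z + 1 + 2*I) + 2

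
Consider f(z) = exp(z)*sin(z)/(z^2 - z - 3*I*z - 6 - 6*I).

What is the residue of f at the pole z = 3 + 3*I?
Write f(z) = P(z)/Q(z) with P(z) = exp(z)*sin(z) and Q(z) = z^2 - z - 3*I*z - 6 - 6*I.
The denominator factors as Q(z) = (z + 2)*(z - 3 - 3*I), so z = 3 + 3*I is a simple zero of Q and P is analytic there; z = 3 + 3*I is therefore a simple pole and
  Res(f, z₀) = P(z₀)/Q'(z₀).

Q'(z) = 2*z - 1 - 3*I, so Q'(3 + 3*I) = 5 + 3*I.
P(3 + 3*I) = exp(3 + 3*I)*sin(3 + 3*I).

Res(f, 3 + 3*I) = (exp(3 + 3*I)*sin(3 + 3*I))/(5 + 3*I) = (5/34 - 3*I/34)*exp(3 + 3*I)*sin(3 + 3*I)

Final answer: (5/34 - 3*I/34)*exp(3 + 3*I)*sin(3 + 3*I)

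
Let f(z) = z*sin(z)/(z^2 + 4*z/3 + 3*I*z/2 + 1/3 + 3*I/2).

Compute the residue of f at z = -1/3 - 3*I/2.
Write f(z) = P(z)/Q(z) with P(z) = z*sin(z) and Q(z) = z^2 + 4*z/3 + 3*I*z/2 + 1/3 + 3*I/2.
The denominator factors as Q(z) = (z + 1/3 + 3*I/2)*(z + 1), so z = -1/3 - 3*I/2 is a simple zero of Q and P is analytic there; z = -1/3 - 3*I/2 is therefore a simple pole and
  Res(f, z₀) = P(z₀)/Q'(z₀).

Q'(z) = 2*z + 4/3 + 3*I/2, so Q'(-1/3 - 3*I/2) = 2/3 - 3*I/2.
P(-1/3 - 3*I/2) = (1/3 + 3*I/2)*sin(1/3 + 3*I/2).

Res(f, -1/3 - 3*I/2) = ((1/3 + 3*I/2)*sin(1/3 + 3*I/2))/(2/3 - 3*I/2) = (-73/97 + 54*I/97)*sin(1/3 + 3*I/2)

Final answer: (-73/97 + 54*I/97)*sin(1/3 + 3*I/2)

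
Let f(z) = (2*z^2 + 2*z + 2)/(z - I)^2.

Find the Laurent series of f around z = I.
Put w = z - (I), i.e. z = w + I. The denominator is w^2, so it suffices to rewrite the numerator in powers of w.

P(z) = 2*z^2 + 2*z + 2
P(w + I) = 2*I + (2 + 4*I)*w + 2*w^2

Dividing each term by w^2:
  f = 2*I/w^2 + (2 + 4*I)/w + 2

Substituting back w = z - I:
  f(z) = 2*I/(z - I)^2 + (2 + 4*I)/(z - I) + 2

The series is finite because the numerator is a polynomial; the negative powers form the principal part, and the coefficient of 1/(z - I) gives Res(f, I) = 2 + 4*I.

Final answer: 2*I/(z - I)^2 + (2 + 4*I)/(z - I) + 2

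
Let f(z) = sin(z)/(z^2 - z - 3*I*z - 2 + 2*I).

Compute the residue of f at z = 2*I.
(1/2 - I/2)*sinh(2)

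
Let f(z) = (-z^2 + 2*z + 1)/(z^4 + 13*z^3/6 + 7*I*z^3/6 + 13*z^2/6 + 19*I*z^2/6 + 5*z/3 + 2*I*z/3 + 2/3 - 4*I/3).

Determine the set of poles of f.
{-3/2 + I/2, -1, -2*I, 1/3 + I/3}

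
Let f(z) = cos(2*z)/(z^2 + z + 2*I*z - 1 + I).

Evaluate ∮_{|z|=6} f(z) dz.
By the residue theorem, ∮_C f(z) dz = 2πi · (sum of the residues of f at the poles inside |z| = 6).

The denominator factors as (z + 1 + I)*(z + I), so the singularities of f are simple poles at z = -1 - I, z = -I.
  |-1 - I|² = 2 < 36 = 6², so this pole is inside the contour.
  |-I|² = 1 < 36 = 6², so this pole is inside the contour.

With P(z) = cos(2*z) and Q(z) = z^2 + z + 2*I*z - 1 + I, each pole is simple, so Res(f, z₀) = P(z₀)/Q'(z₀) with Q'(z) = 2*z + 1 + 2*I.
  Res(f, -1 - I) = P(-1 - I)/Q'(-1 - I) = (cos(2 + 2*I))/(-1) = -cos(2 + 2*I)
  Res(f, -I) = P(-I)/Q'(-I) = (cosh(2))/(1) = cosh(2)

Sum of residues inside C: cosh(2) - cos(2 + 2*I)
∮_C f(z) dz = 2πi · (cosh(2) - cos(2 + 2*I)) = -2*I*pi*cos(2 + 2*I) + 2*I*pi*cosh(2)

Final answer: -2*I*pi*cos(2 + 2*I) + 2*I*pi*cosh(2)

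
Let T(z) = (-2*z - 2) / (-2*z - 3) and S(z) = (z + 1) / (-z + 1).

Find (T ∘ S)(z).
(T ∘ S)(z) = T(S(z)) = ((-2)*S(z) + (-2))/((-2)*S(z) + (-3)). Multiply numerator and denominator by -z + 1:
  numerator:   (-2)*(z + 1) + (-2)*(-z + 1) = -4
  denominator: (-2)*(z + 1) + (-3)*(-z + 1) = z - 5
(T ∘ S)(z) = -4/(z - 5)

Final answer: -4/(z - 5)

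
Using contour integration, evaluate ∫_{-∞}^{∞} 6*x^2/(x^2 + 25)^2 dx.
Let f(z) = 6*z^2/(z^2 + 25)^2. The denominator has no real zeros and deg Q - deg P = 2 ≥ 2, so the integral of f over the upper semicircle |z| = R tends to 0 as R → ∞. Closing the contour in the upper half-plane,
  ∫_{-∞}^{∞} f(x) dx = 2πi · Σ Res(f, z_k)  over the poles with Im z_k > 0.

Zeros of the denominator: z^2 + 25 = 0 gives z = ±5*I.
Upper half-plane: z = 5*I (a pole of order 2).

Write f(z) = g(z)/(z - 5*I)^2 with g(z) = 6*z^2/(z + 5*I)^2. For a double pole, Res(f, z₀) = g'(z₀):
  g'(z) = 60*I*z/(z + 5*I)^3
  Res(f, 5*I) = g'(5*I) = -3*I/10

∫_{-∞}^{∞} f(x) dx = 2πi · (-3*I/10) = 3*pi/5

Final answer: 3*pi/5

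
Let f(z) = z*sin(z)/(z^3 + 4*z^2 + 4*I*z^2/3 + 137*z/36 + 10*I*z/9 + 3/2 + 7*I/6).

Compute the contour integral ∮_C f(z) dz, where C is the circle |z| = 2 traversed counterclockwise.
By the residue theorem, ∮_C f(z) dz = 2πi · (sum of the residues of f at the poles inside |z| = 2).

The denominator factors as (z + 2/3 - 2*I/3)*(z + 3 + 3*I/2)*(z + 1/3 + I/2), so the singularities of f are simple poles at z = -2/3 + 2*I/3, z = -3 - 3*I/2, z = -1/3 - I/2.
  |-2/3 + 2*I/3|² = 8/9 < 4 = 2², so this pole is inside the contour.
  |-3 - 3*I/2|² = 45/4 > 4 = 2², so this pole is outside the contour.
  |-1/3 - I/2|² = 13/36 < 4 = 2², so this pole is inside the contour.

With P(z) = z*sin(z) and Q(z) = z^3 + 4*z^2 + 4*I*z^2/3 + 137*z/36 + 10*I*z/9 + 3/2 + 7*I/6, each pole is simple, so Res(f, z₀) = P(z₀)/Q'(z₀) with Q'(z) = 3*z^2 + 8*z + 8*I*z/3 + 137/36 + 10*I/9.
  Res(f, -2/3 + 2*I/3) = P(-2/3 + 2*I/3)/Q'(-2/3 + 2*I/3) = ((2/3 - 2*I/3)*sin(2/3 - 2*I/3))/(-119/36 + 2*I) = (-4584/19345 + 1128*I/19345)*sin(2/3 - 2*I/3)
  Res(f, -1/3 - I/2) = P(-1/3 - I/2)/Q'(-1/3 - I/2) = ((1/3 + I/2)*sin(1/3 + I/2))/(37/18 - 25*I/9) = (-228/3869 + 633*I/3869)*sin(1/3 + I/2)

Sum of residues inside C: (-228/3869 + 633*I/3869)*sin(1/3 + I/2) + (-4584/19345 + 1128*I/19345)*sin(2/3 - 2*I/3)
∮_C f(z) dz = 2πi · ((-228/3869 + 633*I/3869)*sin(1/3 + I/2) + (-4584/19345 + 1128*I/19345)*sin(2/3 - 2*I/3)) = pi*(-2256/19345 - 9168*I/19345)*sin(2/3 - 2*I/3) + pi*(-1266/3869 - 456*I/3869)*sin(1/3 + I/2)

Final answer: pi*(-2256/19345 - 9168*I/19345)*sin(2/3 - 2*I/3) + pi*(-1266/3869 - 456*I/3869)*sin(1/3 + I/2)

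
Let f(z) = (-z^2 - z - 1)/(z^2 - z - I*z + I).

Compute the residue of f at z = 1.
-3/2 - 3*I/2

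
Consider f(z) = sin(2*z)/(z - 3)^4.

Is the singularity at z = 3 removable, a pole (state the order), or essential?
Write f(z) = g(z)/(z - 3)^4 with g(z) = sin(2*z).
g is entire and g(3) = sin(6) ≠ 0, so no factor of (z - 3) cancels: the Laurent expansion of f about z = 3 starts at the power -4, i.e. lim_{z→z₀} (z - z₀)^4 f(z) = sin(6) is finite and nonzero.
So z = 3 is a pole of order 4.

Final answer: pole of order 4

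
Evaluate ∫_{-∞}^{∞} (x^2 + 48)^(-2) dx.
Let f(z) = (z^2 + 48)^(-2). The denominator has no real zeros and deg Q - deg P = 4 ≥ 2, so the integral of f over the upper semicircle |z| = R tends to 0 as R → ∞. Closing the contour in the upper half-plane,
  ∫_{-∞}^{∞} f(x) dx = 2πi · Σ Res(f, z_k)  over the poles with Im z_k > 0.

Zeros of the denominator: z^2 + 48 = 0 gives z = ±4*sqrt(3)*I.
Upper half-plane: z = 4*sqrt(3)*I (a pole of order 2).

Write f(z) = g(z)/(z - 4*sqrt(3)*I)^2 with g(z) = (z + 4*sqrt(3)*I)^(-2). For a double pole, Res(f, z₀) = g'(z₀):
  g'(z) = -2/(z + 4*sqrt(3)*I)^3
  Res(f, 4*sqrt(3)*I) = g'(4*sqrt(3)*I) = -sqrt(3)*I/2304

∫_{-∞}^{∞} f(x) dx = 2πi · (-sqrt(3)*I/2304) = sqrt(3)*pi/1152

Final answer: sqrt(3)*pi/1152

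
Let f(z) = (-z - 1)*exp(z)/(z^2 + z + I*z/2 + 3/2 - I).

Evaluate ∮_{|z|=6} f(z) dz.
By the residue theorem, ∮_C f(z) dz = 2πi · (sum of the residues of f at the poles inside |z| = 6).

The denominator factors as (z - I)*(z + 1 + 3*I/2), so the singularities of f are simple poles at z = I, z = -1 - 3*I/2.
  |I|² = 1 < 36 = 6², so this pole is inside the contour.
  |-1 - 3*I/2|² = 13/4 < 36 = 6², so this pole is inside the contour.

With P(z) = (-z - 1)*exp(z) and Q(z) = z^2 + z + I*z/2 + 3/2 - I, each pole is simple, so Res(f, z₀) = P(z₀)/Q'(z₀) with Q'(z) = 2*z + 1 + I/2.
  Res(f, I) = P(I)/Q'(I) = ((-1 - I)*exp(I))/(1 + 5*I/2) = (-14/29 + 6*I/29)*exp(I)
  Res(f, -1 - 3*I/2) = P(-1 - 3*I/2)/Q'(-1 - 3*I/2) = (3*I*exp(-1 - 3*I/2)/2)/(-1 - 5*I/2) = (-15/29 - 6*I/29)*exp(-1 - 3*I/2)

Sum of residues inside C: (-14/29 + 6*I/29)*exp(I) + (-15/29 - 6*I/29)*exp(-1 - 3*I/2)
∮_C f(z) dz = 2πi · ((-14/29 + 6*I/29)*exp(I) + (-15/29 - 6*I/29)*exp(-1 - 3*I/2)) = pi*(-12/29 - 28*I/29)*exp(I) + pi*(12/29 - 30*I/29)*exp(-1 - 3*I/2)

Final answer: pi*(-12/29 - 28*I/29)*exp(I) + pi*(12/29 - 30*I/29)*exp(-1 - 3*I/2)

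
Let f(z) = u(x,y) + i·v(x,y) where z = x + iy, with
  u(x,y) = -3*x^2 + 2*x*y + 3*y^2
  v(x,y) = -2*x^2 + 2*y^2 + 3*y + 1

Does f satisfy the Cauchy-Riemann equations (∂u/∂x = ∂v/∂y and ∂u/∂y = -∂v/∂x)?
∂u/∂x = -6*x + 2*y
∂v/∂y = 4*y + 3
∂u/∂y = 2*x + 6*y
∂v/∂x = -4*x
∂u/∂x ≠ ∂v/∂y and ∂u/∂y ≠ -∂v/∂x; the Cauchy-Riemann equations are not satisfied, so f is not analytic.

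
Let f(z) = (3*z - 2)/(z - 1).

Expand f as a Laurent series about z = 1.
Put w = z - (1), i.e. z = w + 1. The denominator is w, so it suffices to rewrite the numerator in powers of w.

P(z) = 3*z - 2
P(w + 1) = 1 + 3*w

Dividing each term by w:
  f = 1/w + 3

Substituting back w = z - 1:
  f(z) = 1/(z - 1) + 3

The series is finite because the numerator is a polynomial; the negative powers form the principal part, and the coefficient of 1/(z - 1) gives Res(f, 1) = 1.

Final answer: 1/(z - 1) + 3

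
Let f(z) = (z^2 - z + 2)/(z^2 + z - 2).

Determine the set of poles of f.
{-2, 1}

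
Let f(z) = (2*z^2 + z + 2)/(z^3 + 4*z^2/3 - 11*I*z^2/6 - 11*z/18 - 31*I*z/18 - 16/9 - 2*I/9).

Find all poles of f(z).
The singularities of f are the zeros of the denominator. Factoring,
  z^3 + 4*z^2/3 - 11*I*z^2/6 - 11*z/18 - 31*I*z/18 - 16/9 - 2*I/9 = (z - 2/3 - 2*I/3)*(z + 1 + I/3)*(z + 1 - 3*I/2)
so the candidates are z = 2/3 + 2*I/3, z = -1 - I/3, z = -1 + 3*I/2.

Check the numerator P(z) = 2*z^2 + z + 2 at each one:
  P(2/3 + 2*I/3) = 8/3 + 22*I/9 ≠ 0, so z = 2/3 + 2*I/3 is a (simple) pole.
  P(-1 - I/3) = 25/9 + I ≠ 0, so z = -1 - I/3 is a (simple) pole.
  P(-1 + 3*I/2) = -3/2 - 9*I/2 ≠ 0, so z = -1 + 3*I/2 is a (simple) pole.

Poles of f: {-1 - I/3, -1 + 3*I/2, 2/3 + 2*I/3}

Final answer: {-1 - I/3, -1 + 3*I/2, 2/3 + 2*I/3}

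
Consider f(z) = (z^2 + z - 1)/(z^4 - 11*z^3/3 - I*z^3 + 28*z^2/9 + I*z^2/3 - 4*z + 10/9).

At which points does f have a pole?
The singularities of f are the zeros of the denominator. Factoring,
  z^4 - 11*z^3/3 - I*z^3 + 28*z^2/9 + I*z^2/3 - 4*z + 10/9 = (z + I)*(z - 3 - I)*(z - 1/3)*(z - 1/3 - I)
so the candidates are z = -I, z = 3 + I, z = 1/3, z = 1/3 + I.

Check the numerator P(z) = z^2 + z - 1 at each one:
  P(-I) = -2 - I ≠ 0, so z = -I is a (simple) pole.
  P(3 + I) = 10 + 7*I ≠ 0, so z = 3 + I is a (simple) pole.
  P(1/3) = -5/9 ≠ 0, so z = 1/3 is a (simple) pole.
  P(1/3 + I) = -14/9 + 5*I/3 ≠ 0, so z = 1/3 + I is a (simple) pole.

Poles of f: {-I, 1/3, 1/3 + I, 3 + I}

Final answer: {-I, 1/3, 1/3 + I, 3 + I}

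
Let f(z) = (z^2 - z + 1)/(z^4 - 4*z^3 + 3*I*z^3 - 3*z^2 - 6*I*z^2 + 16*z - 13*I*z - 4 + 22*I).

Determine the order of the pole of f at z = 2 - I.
Factor the denominator:
  z^4 - 4*z^3 + 3*I*z^3 - 3*z^2 - 6*I*z^2 + 16*z - 13*I*z - 4 + 22*I = (z - 2 + I)^3*(z + 2)

The numerator P(z) = z^2 - z + 1 has P(2 - I) = 2 - 3*I ≠ 0, so no factor of (z - 2 + I) cancels.
Near z = 2 - I we can therefore write f(z) = g(z)/(z - 2 + I)^3 with g analytic at 2 - I and g(2 - I) ≠ 0 (g is the numerator divided by the remaining denominator factors).

Hence z = 2 - I is a pole of order 3.

Final answer: 3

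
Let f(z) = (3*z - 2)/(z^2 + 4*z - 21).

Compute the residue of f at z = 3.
Write f(z) = P(z)/Q(z) with P(z) = 3*z - 2 and Q(z) = z^2 + 4*z - 21.
The denominator factors as Q(z) = (z + 7)*(z - 3), so z = 3 is a simple zero of Q and P is analytic there; z = 3 is therefore a simple pole and
  Res(f, z₀) = P(z₀)/Q'(z₀).

Q'(z) = 2*z + 4, so Q'(3) = 10.
P(3) = 7.

Res(f, 3) = (7)/(10) = 7/10

Final answer: 7/10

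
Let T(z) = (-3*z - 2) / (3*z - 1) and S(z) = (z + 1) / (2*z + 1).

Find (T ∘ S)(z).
(-7*z - 5)/(z + 2)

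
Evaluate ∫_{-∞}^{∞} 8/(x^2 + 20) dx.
Let f(z) = 8/(z^2 + 20). The denominator has no real zeros and deg Q - deg P = 2 ≥ 2, so the integral of f over the upper semicircle |z| = R tends to 0 as R → ∞. Closing the contour in the upper half-plane,
  ∫_{-∞}^{∞} f(x) dx = 2πi · Σ Res(f, z_k)  over the poles with Im z_k > 0.

Zeros of the denominator: z^2 + 20 = 0 gives z = ±2*sqrt(5)*I.
Upper half-plane: z = 2*sqrt(5)*I (simple).

Each pole is a simple zero of Q(z) = z^2 + 20, so Res(f, z₀) = P(z₀)/Q'(z₀) with P(z) = 8, Q'(z) = 2*z:
  Res(f, 2*sqrt(5)*I) = (8)/(4*sqrt(5)*I) = -2*sqrt(5)*I/5

∫_{-∞}^{∞} f(x) dx = 2πi · (-2*sqrt(5)*I/5) = 4*sqrt(5)*pi/5

Final answer: 4*sqrt(5)*pi/5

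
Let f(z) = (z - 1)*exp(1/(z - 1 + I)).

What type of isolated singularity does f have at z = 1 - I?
essential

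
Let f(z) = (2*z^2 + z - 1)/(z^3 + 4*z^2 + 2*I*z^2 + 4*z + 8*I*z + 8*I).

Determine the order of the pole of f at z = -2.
2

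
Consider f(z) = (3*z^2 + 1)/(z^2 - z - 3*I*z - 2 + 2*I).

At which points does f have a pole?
{2*I, 1 + I}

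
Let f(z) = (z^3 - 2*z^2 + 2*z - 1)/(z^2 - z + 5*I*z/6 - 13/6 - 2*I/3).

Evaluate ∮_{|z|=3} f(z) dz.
pi*(-4/3 + 89*I/18)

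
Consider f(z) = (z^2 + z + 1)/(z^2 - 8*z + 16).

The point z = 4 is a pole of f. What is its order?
Factor the denominator:
  z^2 - 8*z + 16 = (z - 4)^2

The numerator P(z) = z^2 + z + 1 has P(4) = 21 ≠ 0, so no factor of (z - 4) cancels.
Near z = 4 we can therefore write f(z) = g(z)/(z - 4)^2 with g analytic at 4 and g(4) ≠ 0 (g is just the numerator).

Hence z = 4 is a pole of order 2.

Final answer: 2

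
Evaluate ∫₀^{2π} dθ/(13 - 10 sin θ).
Call the integral J. The integrand is 2π-periodic and we integrate over a full period, so shifting θ does not change the value (θ → θ + π/2 turns sin θ into cos θ; θ → θ + π flips the sign of the trig term). Hence
  J = ∫₀^{2π} dθ/(13 + 10 cos θ).
Put z = e^{iθ}: then cos θ = (z + 1/z)/2, dθ = dz/(iz), and z runs once counterclockwise around |z| = 1:
  J = ∮_{|z|=1} 1/(13 + 10*(z + 1/z)/2) · dz/(iz) = (2/i) ∮_{|z|=1} dz/(10*z^2 + 26*z + 10).
The roots of 10*z^2 + 26*z + 10 are z = (-13 ± sqrt(13^2 - 10^2))/10, with sqrt(69) = sqrt(69); their product is 1, so only z₊ = -13/10 + sqrt(69)/10 lies inside the unit circle (z₋ = -13/10 - sqrt(69)/10 lies outside).
z₊ is a simple zero of q(z) = 10*z^2 + 26*z + 10, so Res(1/q, z₊) = 1/q'(z₊) with q'(z) = 20*z + 26; and q'(z₊) = 10*(z₊ - z₋) = 2*sqrt(69).
Therefore J = (2/i) · 2πi · 1/(2*sqrt(69)) = 2*pi/(sqrt(69)) = 2*sqrt(69)*pi/69

Final answer: 2*sqrt(69)*pi/69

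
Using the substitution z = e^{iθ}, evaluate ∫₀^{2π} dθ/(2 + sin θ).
Call the integral J. The integrand is 2π-periodic and we integrate over a full period, so shifting θ does not change the value (θ → θ + π/2 turns sin θ into cos θ). Hence
  J = ∫₀^{2π} dθ/(2 + cos θ).
Put z = e^{iθ}: then cos θ = (z + 1/z)/2, dθ = dz/(iz), and z runs once counterclockwise around |z| = 1:
  J = ∮_{|z|=1} 1/(2 + (z + 1/z)/2) · dz/(iz) = (2/i) ∮_{|z|=1} dz/(z^2 + 4*z + 1).
The roots of z^2 + 4*z + 1 are z = (-2 ± sqrt(2^2 - 1^2)), with sqrt(3) = sqrt(3); their product is 1, so only z₊ = -2 + sqrt(3) lies inside the unit circle (z₋ = -2 - sqrt(3) lies outside).
z₊ is a simple zero of q(z) = z^2 + 4*z + 1, so Res(1/q, z₊) = 1/q'(z₊) with q'(z) = 2*z + 4; and q'(z₊) = (z₊ - z₋) = 2*sqrt(3).
Therefore J = (2/i) · 2πi · 1/(2*sqrt(3)) = 2*pi/(sqrt(3)) = 2*sqrt(3)*pi/3

Final answer: 2*sqrt(3)*pi/3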